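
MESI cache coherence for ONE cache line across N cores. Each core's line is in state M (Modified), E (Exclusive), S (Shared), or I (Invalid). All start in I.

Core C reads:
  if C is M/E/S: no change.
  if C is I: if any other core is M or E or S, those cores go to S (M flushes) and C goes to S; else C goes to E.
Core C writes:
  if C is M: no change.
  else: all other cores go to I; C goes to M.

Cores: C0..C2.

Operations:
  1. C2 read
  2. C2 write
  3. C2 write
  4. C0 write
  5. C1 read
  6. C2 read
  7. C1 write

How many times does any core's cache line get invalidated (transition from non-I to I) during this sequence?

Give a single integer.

Op 1: C2 read [C2 read from I: no other sharers -> C2=E (exclusive)] -> [I,I,E] (invalidations this op: 0; running total: 0)
Op 2: C2 write [C2 write: invalidate none -> C2=M] -> [I,I,M] (invalidations this op: 0; running total: 0)
Op 3: C2 write [C2 write: already M (modified), no change] -> [I,I,M] (invalidations this op: 0; running total: 0)
Op 4: C0 write [C0 write: invalidate ['C2=M'] -> C0=M] -> [M,I,I] (invalidations this op: 1; running total: 1)
Op 5: C1 read [C1 read from I: others=['C0=M'] -> C1=S, others downsized to S] -> [S,S,I] (invalidations this op: 0; running total: 1)
Op 6: C2 read [C2 read from I: others=['C0=S', 'C1=S'] -> C2=S, others downsized to S] -> [S,S,S] (invalidations this op: 0; running total: 1)
Op 7: C1 write [C1 write: invalidate ['C0=S', 'C2=S'] -> C1=M] -> [I,M,I] (invalidations this op: 2; running total: 3)

Answer: 3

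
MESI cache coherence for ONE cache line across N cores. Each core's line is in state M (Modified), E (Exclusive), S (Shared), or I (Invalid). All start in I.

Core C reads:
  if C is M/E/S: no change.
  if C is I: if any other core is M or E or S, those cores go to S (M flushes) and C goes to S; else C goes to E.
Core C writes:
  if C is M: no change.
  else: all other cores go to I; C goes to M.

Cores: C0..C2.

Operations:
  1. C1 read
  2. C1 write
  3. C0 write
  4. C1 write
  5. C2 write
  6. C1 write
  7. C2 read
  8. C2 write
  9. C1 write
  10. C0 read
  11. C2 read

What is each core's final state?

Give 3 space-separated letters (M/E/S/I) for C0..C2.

Answer: S S S

Derivation:
Op 1: C1 read [C1 read from I: no other sharers -> C1=E (exclusive)] -> [I,E,I]
Op 2: C1 write [C1 write: invalidate none -> C1=M] -> [I,M,I]
Op 3: C0 write [C0 write: invalidate ['C1=M'] -> C0=M] -> [M,I,I]
Op 4: C1 write [C1 write: invalidate ['C0=M'] -> C1=M] -> [I,M,I]
Op 5: C2 write [C2 write: invalidate ['C1=M'] -> C2=M] -> [I,I,M]
Op 6: C1 write [C1 write: invalidate ['C2=M'] -> C1=M] -> [I,M,I]
Op 7: C2 read [C2 read from I: others=['C1=M'] -> C2=S, others downsized to S] -> [I,S,S]
Op 8: C2 write [C2 write: invalidate ['C1=S'] -> C2=M] -> [I,I,M]
Op 9: C1 write [C1 write: invalidate ['C2=M'] -> C1=M] -> [I,M,I]
Op 10: C0 read [C0 read from I: others=['C1=M'] -> C0=S, others downsized to S] -> [S,S,I]
Op 11: C2 read [C2 read from I: others=['C0=S', 'C1=S'] -> C2=S, others downsized to S] -> [S,S,S]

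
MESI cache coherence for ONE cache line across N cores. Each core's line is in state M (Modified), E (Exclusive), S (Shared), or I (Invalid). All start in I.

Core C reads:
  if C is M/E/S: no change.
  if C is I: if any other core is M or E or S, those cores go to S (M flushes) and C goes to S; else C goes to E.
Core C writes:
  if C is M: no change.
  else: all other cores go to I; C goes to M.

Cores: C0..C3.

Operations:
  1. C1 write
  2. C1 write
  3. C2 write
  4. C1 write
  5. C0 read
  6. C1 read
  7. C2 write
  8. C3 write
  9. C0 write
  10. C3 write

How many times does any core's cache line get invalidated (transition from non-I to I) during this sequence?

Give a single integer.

Answer: 7

Derivation:
Op 1: C1 write [C1 write: invalidate none -> C1=M] -> [I,M,I,I] (invalidations this op: 0; running total: 0)
Op 2: C1 write [C1 write: already M (modified), no change] -> [I,M,I,I] (invalidations this op: 0; running total: 0)
Op 3: C2 write [C2 write: invalidate ['C1=M'] -> C2=M] -> [I,I,M,I] (invalidations this op: 1; running total: 1)
Op 4: C1 write [C1 write: invalidate ['C2=M'] -> C1=M] -> [I,M,I,I] (invalidations this op: 1; running total: 2)
Op 5: C0 read [C0 read from I: others=['C1=M'] -> C0=S, others downsized to S] -> [S,S,I,I] (invalidations this op: 0; running total: 2)
Op 6: C1 read [C1 read: already in S, no change] -> [S,S,I,I] (invalidations this op: 0; running total: 2)
Op 7: C2 write [C2 write: invalidate ['C0=S', 'C1=S'] -> C2=M] -> [I,I,M,I] (invalidations this op: 2; running total: 4)
Op 8: C3 write [C3 write: invalidate ['C2=M'] -> C3=M] -> [I,I,I,M] (invalidations this op: 1; running total: 5)
Op 9: C0 write [C0 write: invalidate ['C3=M'] -> C0=M] -> [M,I,I,I] (invalidations this op: 1; running total: 6)
Op 10: C3 write [C3 write: invalidate ['C0=M'] -> C3=M] -> [I,I,I,M] (invalidations this op: 1; running total: 7)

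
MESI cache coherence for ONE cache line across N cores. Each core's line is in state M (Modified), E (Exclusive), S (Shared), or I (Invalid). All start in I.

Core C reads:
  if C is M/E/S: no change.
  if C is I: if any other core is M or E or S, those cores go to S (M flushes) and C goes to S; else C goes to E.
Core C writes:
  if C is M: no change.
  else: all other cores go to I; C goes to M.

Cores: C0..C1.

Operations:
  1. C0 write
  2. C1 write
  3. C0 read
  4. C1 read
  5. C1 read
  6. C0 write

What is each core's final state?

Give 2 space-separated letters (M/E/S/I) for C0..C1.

Answer: M I

Derivation:
Op 1: C0 write [C0 write: invalidate none -> C0=M] -> [M,I]
Op 2: C1 write [C1 write: invalidate ['C0=M'] -> C1=M] -> [I,M]
Op 3: C0 read [C0 read from I: others=['C1=M'] -> C0=S, others downsized to S] -> [S,S]
Op 4: C1 read [C1 read: already in S, no change] -> [S,S]
Op 5: C1 read [C1 read: already in S, no change] -> [S,S]
Op 6: C0 write [C0 write: invalidate ['C1=S'] -> C0=M] -> [M,I]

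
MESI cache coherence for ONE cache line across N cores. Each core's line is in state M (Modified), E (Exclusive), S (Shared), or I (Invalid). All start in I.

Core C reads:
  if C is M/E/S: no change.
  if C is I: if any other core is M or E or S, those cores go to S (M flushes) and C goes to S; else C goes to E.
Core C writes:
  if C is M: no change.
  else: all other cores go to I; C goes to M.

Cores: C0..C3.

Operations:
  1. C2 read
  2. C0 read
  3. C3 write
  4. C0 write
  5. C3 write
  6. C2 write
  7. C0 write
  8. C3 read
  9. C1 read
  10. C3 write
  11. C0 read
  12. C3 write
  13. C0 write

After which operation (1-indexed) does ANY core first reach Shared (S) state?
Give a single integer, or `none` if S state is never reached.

Answer: 2

Derivation:
Op 1: C2 read [C2 read from I: no other sharers -> C2=E (exclusive)] -> [I,I,E,I]
Op 2: C0 read [C0 read from I: others=['C2=E'] -> C0=S, others downsized to S] -> [S,I,S,I]
  -> First S state at op 2; remaining ops need not be traced.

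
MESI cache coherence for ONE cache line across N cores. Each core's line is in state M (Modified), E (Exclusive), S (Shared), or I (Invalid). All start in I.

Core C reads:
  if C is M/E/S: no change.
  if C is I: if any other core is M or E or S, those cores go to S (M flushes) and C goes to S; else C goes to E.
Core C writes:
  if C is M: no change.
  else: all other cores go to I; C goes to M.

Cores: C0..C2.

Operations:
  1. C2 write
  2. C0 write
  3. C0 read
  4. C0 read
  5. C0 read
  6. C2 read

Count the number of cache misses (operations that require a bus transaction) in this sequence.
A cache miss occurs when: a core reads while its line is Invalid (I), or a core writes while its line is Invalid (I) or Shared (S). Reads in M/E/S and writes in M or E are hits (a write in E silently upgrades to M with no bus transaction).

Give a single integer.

Op 1: C2 write [C2 write: invalidate none -> C2=M] -> [I,I,M] [MISS #1: write from I]
Op 2: C0 write [C0 write: invalidate ['C2=M'] -> C0=M] -> [M,I,I] [MISS #2: write from I]
Op 3: C0 read [C0 read: already in M, no change] -> [M,I,I] [hit: read from M]
Op 4: C0 read [C0 read: already in M, no change] -> [M,I,I] [hit: read from M]
Op 5: C0 read [C0 read: already in M, no change] -> [M,I,I] [hit: read from M]
Op 6: C2 read [C2 read from I: others=['C0=M'] -> C2=S, others downsized to S] -> [S,I,S] [MISS #3: read from I]

Answer: 3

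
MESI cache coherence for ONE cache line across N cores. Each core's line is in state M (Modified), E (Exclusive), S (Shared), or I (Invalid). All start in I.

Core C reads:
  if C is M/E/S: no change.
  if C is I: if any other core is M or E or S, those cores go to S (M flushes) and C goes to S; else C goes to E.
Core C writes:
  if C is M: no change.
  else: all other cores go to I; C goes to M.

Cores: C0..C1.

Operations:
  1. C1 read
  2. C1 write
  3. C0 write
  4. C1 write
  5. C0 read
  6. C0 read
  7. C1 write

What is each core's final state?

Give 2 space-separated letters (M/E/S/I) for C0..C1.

Op 1: C1 read [C1 read from I: no other sharers -> C1=E (exclusive)] -> [I,E]
Op 2: C1 write [C1 write: invalidate none -> C1=M] -> [I,M]
Op 3: C0 write [C0 write: invalidate ['C1=M'] -> C0=M] -> [M,I]
Op 4: C1 write [C1 write: invalidate ['C0=M'] -> C1=M] -> [I,M]
Op 5: C0 read [C0 read from I: others=['C1=M'] -> C0=S, others downsized to S] -> [S,S]
Op 6: C0 read [C0 read: already in S, no change] -> [S,S]
Op 7: C1 write [C1 write: invalidate ['C0=S'] -> C1=M] -> [I,M]

Answer: I M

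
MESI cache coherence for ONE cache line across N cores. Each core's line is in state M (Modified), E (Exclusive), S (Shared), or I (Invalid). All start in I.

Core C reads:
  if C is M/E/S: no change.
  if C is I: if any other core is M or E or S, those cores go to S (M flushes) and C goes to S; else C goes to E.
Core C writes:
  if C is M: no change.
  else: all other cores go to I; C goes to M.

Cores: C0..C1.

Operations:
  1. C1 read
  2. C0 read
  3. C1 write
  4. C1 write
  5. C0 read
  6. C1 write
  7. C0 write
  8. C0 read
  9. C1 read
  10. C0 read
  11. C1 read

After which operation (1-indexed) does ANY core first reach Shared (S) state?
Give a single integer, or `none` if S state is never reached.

Answer: 2

Derivation:
Op 1: C1 read [C1 read from I: no other sharers -> C1=E (exclusive)] -> [I,E]
Op 2: C0 read [C0 read from I: others=['C1=E'] -> C0=S, others downsized to S] -> [S,S]
  -> First S state at op 2; remaining ops need not be traced.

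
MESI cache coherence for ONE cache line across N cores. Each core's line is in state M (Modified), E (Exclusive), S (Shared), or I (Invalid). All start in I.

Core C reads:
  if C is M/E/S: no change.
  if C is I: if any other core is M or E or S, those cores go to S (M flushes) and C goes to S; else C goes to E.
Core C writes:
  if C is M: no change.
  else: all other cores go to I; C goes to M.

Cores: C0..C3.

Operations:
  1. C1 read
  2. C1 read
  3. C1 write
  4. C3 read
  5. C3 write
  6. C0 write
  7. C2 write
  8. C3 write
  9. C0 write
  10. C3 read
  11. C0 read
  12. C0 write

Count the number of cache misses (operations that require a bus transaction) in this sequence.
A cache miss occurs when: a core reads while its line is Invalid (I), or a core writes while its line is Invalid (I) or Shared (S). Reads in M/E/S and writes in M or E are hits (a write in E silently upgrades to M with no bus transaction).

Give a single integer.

Answer: 9

Derivation:
Op 1: C1 read [C1 read from I: no other sharers -> C1=E (exclusive)] -> [I,E,I,I] [MISS #1: read from I]
Op 2: C1 read [C1 read: already in E, no change] -> [I,E,I,I] [hit: read from E]
Op 3: C1 write [C1 write: invalidate none -> C1=M] -> [I,M,I,I] [hit: write from E is a silent E->M upgrade, no bus transaction]
Op 4: C3 read [C3 read from I: others=['C1=M'] -> C3=S, others downsized to S] -> [I,S,I,S] [MISS #2: read from I]
Op 5: C3 write [C3 write: invalidate ['C1=S'] -> C3=M] -> [I,I,I,M] [MISS #3: write from S]
Op 6: C0 write [C0 write: invalidate ['C3=M'] -> C0=M] -> [M,I,I,I] [MISS #4: write from I]
Op 7: C2 write [C2 write: invalidate ['C0=M'] -> C2=M] -> [I,I,M,I] [MISS #5: write from I]
Op 8: C3 write [C3 write: invalidate ['C2=M'] -> C3=M] -> [I,I,I,M] [MISS #6: write from I]
Op 9: C0 write [C0 write: invalidate ['C3=M'] -> C0=M] -> [M,I,I,I] [MISS #7: write from I]
Op 10: C3 read [C3 read from I: others=['C0=M'] -> C3=S, others downsized to S] -> [S,I,I,S] [MISS #8: read from I]
Op 11: C0 read [C0 read: already in S, no change] -> [S,I,I,S] [hit: read from S]
Op 12: C0 write [C0 write: invalidate ['C3=S'] -> C0=M] -> [M,I,I,I] [MISS #9: write from S]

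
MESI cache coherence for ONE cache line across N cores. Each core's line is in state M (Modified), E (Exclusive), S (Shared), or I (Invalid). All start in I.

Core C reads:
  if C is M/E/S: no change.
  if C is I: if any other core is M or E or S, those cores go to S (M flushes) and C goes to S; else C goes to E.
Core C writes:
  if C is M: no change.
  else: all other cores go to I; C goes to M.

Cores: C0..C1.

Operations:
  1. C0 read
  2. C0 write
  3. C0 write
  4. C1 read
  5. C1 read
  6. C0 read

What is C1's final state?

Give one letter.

Op 1: C0 read [C0 read from I: no other sharers -> C0=E (exclusive)] -> [E,I]
Op 2: C0 write [C0 write: invalidate none -> C0=M] -> [M,I]
Op 3: C0 write [C0 write: already M (modified), no change] -> [M,I]
Op 4: C1 read [C1 read from I: others=['C0=M'] -> C1=S, others downsized to S] -> [S,S]
Op 5: C1 read [C1 read: already in S, no change] -> [S,S]
Op 6: C0 read [C0 read: already in S, no change] -> [S,S]

Answer: S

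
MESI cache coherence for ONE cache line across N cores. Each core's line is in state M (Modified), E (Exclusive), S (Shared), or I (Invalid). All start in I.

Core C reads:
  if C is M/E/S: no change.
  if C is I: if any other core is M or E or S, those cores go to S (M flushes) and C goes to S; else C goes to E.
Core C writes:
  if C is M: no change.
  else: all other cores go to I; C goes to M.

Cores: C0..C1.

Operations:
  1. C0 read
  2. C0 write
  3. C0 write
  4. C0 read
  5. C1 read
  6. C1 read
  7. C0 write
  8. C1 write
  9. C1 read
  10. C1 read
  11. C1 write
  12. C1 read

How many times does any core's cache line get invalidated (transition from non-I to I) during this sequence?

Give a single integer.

Answer: 2

Derivation:
Op 1: C0 read [C0 read from I: no other sharers -> C0=E (exclusive)] -> [E,I] (invalidations this op: 0; running total: 0)
Op 2: C0 write [C0 write: invalidate none -> C0=M] -> [M,I] (invalidations this op: 0; running total: 0)
Op 3: C0 write [C0 write: already M (modified), no change] -> [M,I] (invalidations this op: 0; running total: 0)
Op 4: C0 read [C0 read: already in M, no change] -> [M,I] (invalidations this op: 0; running total: 0)
Op 5: C1 read [C1 read from I: others=['C0=M'] -> C1=S, others downsized to S] -> [S,S] (invalidations this op: 0; running total: 0)
Op 6: C1 read [C1 read: already in S, no change] -> [S,S] (invalidations this op: 0; running total: 0)
Op 7: C0 write [C0 write: invalidate ['C1=S'] -> C0=M] -> [M,I] (invalidations this op: 1; running total: 1)
Op 8: C1 write [C1 write: invalidate ['C0=M'] -> C1=M] -> [I,M] (invalidations this op: 1; running total: 2)
Op 9: C1 read [C1 read: already in M, no change] -> [I,M] (invalidations this op: 0; running total: 2)
Op 10: C1 read [C1 read: already in M, no change] -> [I,M] (invalidations this op: 0; running total: 2)
Op 11: C1 write [C1 write: already M (modified), no change] -> [I,M] (invalidations this op: 0; running total: 2)
Op 12: C1 read [C1 read: already in M, no change] -> [I,M] (invalidations this op: 0; running total: 2)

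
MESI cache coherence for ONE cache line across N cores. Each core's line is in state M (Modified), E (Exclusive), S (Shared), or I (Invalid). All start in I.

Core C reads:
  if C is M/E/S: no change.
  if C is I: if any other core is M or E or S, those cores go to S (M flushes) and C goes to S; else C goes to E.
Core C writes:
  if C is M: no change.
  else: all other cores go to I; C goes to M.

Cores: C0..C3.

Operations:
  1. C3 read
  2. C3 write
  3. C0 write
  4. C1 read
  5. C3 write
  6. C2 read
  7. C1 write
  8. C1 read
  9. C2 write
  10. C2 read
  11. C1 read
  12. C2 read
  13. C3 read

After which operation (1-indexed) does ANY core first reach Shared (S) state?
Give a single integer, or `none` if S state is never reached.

Op 1: C3 read [C3 read from I: no other sharers -> C3=E (exclusive)] -> [I,I,I,E]
Op 2: C3 write [C3 write: invalidate none -> C3=M] -> [I,I,I,M]
Op 3: C0 write [C0 write: invalidate ['C3=M'] -> C0=M] -> [M,I,I,I]
Op 4: C1 read [C1 read from I: others=['C0=M'] -> C1=S, others downsized to S] -> [S,S,I,I]
  -> First S state at op 4; remaining ops need not be traced.

Answer: 4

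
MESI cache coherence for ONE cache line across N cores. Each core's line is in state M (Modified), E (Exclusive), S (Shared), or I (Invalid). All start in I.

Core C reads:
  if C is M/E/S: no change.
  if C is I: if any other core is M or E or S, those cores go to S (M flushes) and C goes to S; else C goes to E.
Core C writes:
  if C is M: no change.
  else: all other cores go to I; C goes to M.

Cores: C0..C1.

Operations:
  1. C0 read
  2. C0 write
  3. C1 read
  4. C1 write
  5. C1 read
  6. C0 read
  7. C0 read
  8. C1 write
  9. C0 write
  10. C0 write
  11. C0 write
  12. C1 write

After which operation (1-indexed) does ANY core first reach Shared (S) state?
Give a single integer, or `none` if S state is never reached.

Op 1: C0 read [C0 read from I: no other sharers -> C0=E (exclusive)] -> [E,I]
Op 2: C0 write [C0 write: invalidate none -> C0=M] -> [M,I]
Op 3: C1 read [C1 read from I: others=['C0=M'] -> C1=S, others downsized to S] -> [S,S]
  -> First S state at op 3; remaining ops need not be traced.

Answer: 3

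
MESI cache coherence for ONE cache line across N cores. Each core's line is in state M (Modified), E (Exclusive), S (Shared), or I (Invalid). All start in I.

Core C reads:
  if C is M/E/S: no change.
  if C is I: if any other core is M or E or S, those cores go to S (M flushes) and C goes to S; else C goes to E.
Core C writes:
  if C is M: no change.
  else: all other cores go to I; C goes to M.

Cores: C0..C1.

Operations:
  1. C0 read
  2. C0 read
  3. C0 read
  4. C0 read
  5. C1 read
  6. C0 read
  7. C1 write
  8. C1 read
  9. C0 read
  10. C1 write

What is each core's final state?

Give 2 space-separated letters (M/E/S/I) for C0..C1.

Op 1: C0 read [C0 read from I: no other sharers -> C0=E (exclusive)] -> [E,I]
Op 2: C0 read [C0 read: already in E, no change] -> [E,I]
Op 3: C0 read [C0 read: already in E, no change] -> [E,I]
Op 4: C0 read [C0 read: already in E, no change] -> [E,I]
Op 5: C1 read [C1 read from I: others=['C0=E'] -> C1=S, others downsized to S] -> [S,S]
Op 6: C0 read [C0 read: already in S, no change] -> [S,S]
Op 7: C1 write [C1 write: invalidate ['C0=S'] -> C1=M] -> [I,M]
Op 8: C1 read [C1 read: already in M, no change] -> [I,M]
Op 9: C0 read [C0 read from I: others=['C1=M'] -> C0=S, others downsized to S] -> [S,S]
Op 10: C1 write [C1 write: invalidate ['C0=S'] -> C1=M] -> [I,M]

Answer: I M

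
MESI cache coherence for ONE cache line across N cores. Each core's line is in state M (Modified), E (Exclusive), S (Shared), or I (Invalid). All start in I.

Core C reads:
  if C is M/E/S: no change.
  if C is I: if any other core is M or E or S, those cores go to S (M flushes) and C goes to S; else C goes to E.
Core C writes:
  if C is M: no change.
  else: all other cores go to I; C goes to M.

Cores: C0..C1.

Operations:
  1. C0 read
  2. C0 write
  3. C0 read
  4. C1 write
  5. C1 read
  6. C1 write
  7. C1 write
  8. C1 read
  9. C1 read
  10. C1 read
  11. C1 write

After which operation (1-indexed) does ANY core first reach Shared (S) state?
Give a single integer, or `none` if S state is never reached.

Op 1: C0 read [C0 read from I: no other sharers -> C0=E (exclusive)] -> [E,I]
Op 2: C0 write [C0 write: invalidate none -> C0=M] -> [M,I]
Op 3: C0 read [C0 read: already in M, no change] -> [M,I]
Op 4: C1 write [C1 write: invalidate ['C0=M'] -> C1=M] -> [I,M]
Op 5: C1 read [C1 read: already in M, no change] -> [I,M]
Op 6: C1 write [C1 write: already M (modified), no change] -> [I,M]
Op 7: C1 write [C1 write: already M (modified), no change] -> [I,M]
Op 8: C1 read [C1 read: already in M, no change] -> [I,M]
Op 9: C1 read [C1 read: already in M, no change] -> [I,M]
Op 10: C1 read [C1 read: already in M, no change] -> [I,M]
Op 11: C1 write [C1 write: already M (modified), no change] -> [I,M]
S state never reached in this sequence.

Answer: none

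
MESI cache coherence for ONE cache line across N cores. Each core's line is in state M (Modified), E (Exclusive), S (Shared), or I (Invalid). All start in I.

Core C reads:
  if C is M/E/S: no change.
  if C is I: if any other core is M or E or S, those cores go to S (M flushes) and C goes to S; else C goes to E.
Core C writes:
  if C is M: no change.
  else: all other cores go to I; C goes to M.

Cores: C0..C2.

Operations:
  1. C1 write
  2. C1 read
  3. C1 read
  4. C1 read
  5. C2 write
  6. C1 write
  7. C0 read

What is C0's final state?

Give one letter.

Answer: S

Derivation:
Op 1: C1 write [C1 write: invalidate none -> C1=M] -> [I,M,I]
Op 2: C1 read [C1 read: already in M, no change] -> [I,M,I]
Op 3: C1 read [C1 read: already in M, no change] -> [I,M,I]
Op 4: C1 read [C1 read: already in M, no change] -> [I,M,I]
Op 5: C2 write [C2 write: invalidate ['C1=M'] -> C2=M] -> [I,I,M]
Op 6: C1 write [C1 write: invalidate ['C2=M'] -> C1=M] -> [I,M,I]
Op 7: C0 read [C0 read from I: others=['C1=M'] -> C0=S, others downsized to S] -> [S,S,I]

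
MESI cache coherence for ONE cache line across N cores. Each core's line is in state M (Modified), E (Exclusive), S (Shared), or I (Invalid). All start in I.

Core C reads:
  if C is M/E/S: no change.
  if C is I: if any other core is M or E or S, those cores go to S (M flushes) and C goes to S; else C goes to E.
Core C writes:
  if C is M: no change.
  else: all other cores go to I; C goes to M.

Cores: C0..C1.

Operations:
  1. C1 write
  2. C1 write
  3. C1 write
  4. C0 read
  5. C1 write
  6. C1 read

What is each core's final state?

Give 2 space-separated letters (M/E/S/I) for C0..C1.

Op 1: C1 write [C1 write: invalidate none -> C1=M] -> [I,M]
Op 2: C1 write [C1 write: already M (modified), no change] -> [I,M]
Op 3: C1 write [C1 write: already M (modified), no change] -> [I,M]
Op 4: C0 read [C0 read from I: others=['C1=M'] -> C0=S, others downsized to S] -> [S,S]
Op 5: C1 write [C1 write: invalidate ['C0=S'] -> C1=M] -> [I,M]
Op 6: C1 read [C1 read: already in M, no change] -> [I,M]

Answer: I M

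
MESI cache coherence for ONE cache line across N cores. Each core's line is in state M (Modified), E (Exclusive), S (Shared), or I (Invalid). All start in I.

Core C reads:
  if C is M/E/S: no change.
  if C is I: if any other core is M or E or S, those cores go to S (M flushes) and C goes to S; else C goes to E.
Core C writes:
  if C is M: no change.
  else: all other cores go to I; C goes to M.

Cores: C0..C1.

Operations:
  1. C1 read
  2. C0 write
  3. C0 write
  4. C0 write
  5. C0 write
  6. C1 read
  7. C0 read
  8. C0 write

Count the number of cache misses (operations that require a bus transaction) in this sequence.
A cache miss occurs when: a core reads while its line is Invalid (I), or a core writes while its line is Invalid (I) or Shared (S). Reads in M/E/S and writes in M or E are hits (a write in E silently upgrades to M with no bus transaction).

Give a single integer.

Answer: 4

Derivation:
Op 1: C1 read [C1 read from I: no other sharers -> C1=E (exclusive)] -> [I,E] [MISS #1: read from I]
Op 2: C0 write [C0 write: invalidate ['C1=E'] -> C0=M] -> [M,I] [MISS #2: write from I]
Op 3: C0 write [C0 write: already M (modified), no change] -> [M,I] [hit: write from M]
Op 4: C0 write [C0 write: already M (modified), no change] -> [M,I] [hit: write from M]
Op 5: C0 write [C0 write: already M (modified), no change] -> [M,I] [hit: write from M]
Op 6: C1 read [C1 read from I: others=['C0=M'] -> C1=S, others downsized to S] -> [S,S] [MISS #3: read from I]
Op 7: C0 read [C0 read: already in S, no change] -> [S,S] [hit: read from S]
Op 8: C0 write [C0 write: invalidate ['C1=S'] -> C0=M] -> [M,I] [MISS #4: write from S]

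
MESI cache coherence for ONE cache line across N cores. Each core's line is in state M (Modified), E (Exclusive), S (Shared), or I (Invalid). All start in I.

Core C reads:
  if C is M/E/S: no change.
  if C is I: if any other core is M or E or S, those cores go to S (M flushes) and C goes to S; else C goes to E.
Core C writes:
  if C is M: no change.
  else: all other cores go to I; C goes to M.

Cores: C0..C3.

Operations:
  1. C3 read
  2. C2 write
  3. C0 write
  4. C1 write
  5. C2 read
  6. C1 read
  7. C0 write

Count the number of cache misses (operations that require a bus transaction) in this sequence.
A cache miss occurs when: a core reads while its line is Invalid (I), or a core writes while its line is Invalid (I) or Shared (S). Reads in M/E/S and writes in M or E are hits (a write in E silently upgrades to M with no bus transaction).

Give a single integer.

Answer: 6

Derivation:
Op 1: C3 read [C3 read from I: no other sharers -> C3=E (exclusive)] -> [I,I,I,E] [MISS #1: read from I]
Op 2: C2 write [C2 write: invalidate ['C3=E'] -> C2=M] -> [I,I,M,I] [MISS #2: write from I]
Op 3: C0 write [C0 write: invalidate ['C2=M'] -> C0=M] -> [M,I,I,I] [MISS #3: write from I]
Op 4: C1 write [C1 write: invalidate ['C0=M'] -> C1=M] -> [I,M,I,I] [MISS #4: write from I]
Op 5: C2 read [C2 read from I: others=['C1=M'] -> C2=S, others downsized to S] -> [I,S,S,I] [MISS #5: read from I]
Op 6: C1 read [C1 read: already in S, no change] -> [I,S,S,I] [hit: read from S]
Op 7: C0 write [C0 write: invalidate ['C1=S', 'C2=S'] -> C0=M] -> [M,I,I,I] [MISS #6: write from I]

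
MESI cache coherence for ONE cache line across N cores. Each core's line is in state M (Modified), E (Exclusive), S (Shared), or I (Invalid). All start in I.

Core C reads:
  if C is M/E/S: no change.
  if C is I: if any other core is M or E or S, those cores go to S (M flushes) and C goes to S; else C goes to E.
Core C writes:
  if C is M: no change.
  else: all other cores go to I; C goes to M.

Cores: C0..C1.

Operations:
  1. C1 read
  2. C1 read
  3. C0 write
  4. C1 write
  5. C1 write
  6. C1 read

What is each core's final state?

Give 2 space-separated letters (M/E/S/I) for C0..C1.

Answer: I M

Derivation:
Op 1: C1 read [C1 read from I: no other sharers -> C1=E (exclusive)] -> [I,E]
Op 2: C1 read [C1 read: already in E, no change] -> [I,E]
Op 3: C0 write [C0 write: invalidate ['C1=E'] -> C0=M] -> [M,I]
Op 4: C1 write [C1 write: invalidate ['C0=M'] -> C1=M] -> [I,M]
Op 5: C1 write [C1 write: already M (modified), no change] -> [I,M]
Op 6: C1 read [C1 read: already in M, no change] -> [I,M]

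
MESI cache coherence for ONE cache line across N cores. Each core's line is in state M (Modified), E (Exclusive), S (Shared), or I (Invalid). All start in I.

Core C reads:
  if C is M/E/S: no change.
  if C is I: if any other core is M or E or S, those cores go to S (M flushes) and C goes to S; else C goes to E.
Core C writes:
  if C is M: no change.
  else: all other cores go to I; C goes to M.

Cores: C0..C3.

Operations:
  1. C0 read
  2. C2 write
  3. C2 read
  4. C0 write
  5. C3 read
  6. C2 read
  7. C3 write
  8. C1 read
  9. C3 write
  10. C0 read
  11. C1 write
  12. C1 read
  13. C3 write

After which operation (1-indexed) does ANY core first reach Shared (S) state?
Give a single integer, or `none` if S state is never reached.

Answer: 5

Derivation:
Op 1: C0 read [C0 read from I: no other sharers -> C0=E (exclusive)] -> [E,I,I,I]
Op 2: C2 write [C2 write: invalidate ['C0=E'] -> C2=M] -> [I,I,M,I]
Op 3: C2 read [C2 read: already in M, no change] -> [I,I,M,I]
Op 4: C0 write [C0 write: invalidate ['C2=M'] -> C0=M] -> [M,I,I,I]
Op 5: C3 read [C3 read from I: others=['C0=M'] -> C3=S, others downsized to S] -> [S,I,I,S]
  -> First S state at op 5; remaining ops need not be traced.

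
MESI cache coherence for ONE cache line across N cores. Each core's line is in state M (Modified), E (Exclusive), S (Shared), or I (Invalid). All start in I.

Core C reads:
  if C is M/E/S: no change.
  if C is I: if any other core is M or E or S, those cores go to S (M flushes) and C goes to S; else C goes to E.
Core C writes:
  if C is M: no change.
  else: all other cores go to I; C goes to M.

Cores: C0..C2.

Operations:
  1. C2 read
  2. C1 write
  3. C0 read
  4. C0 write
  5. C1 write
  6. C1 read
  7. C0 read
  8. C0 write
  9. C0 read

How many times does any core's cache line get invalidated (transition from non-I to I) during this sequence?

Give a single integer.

Answer: 4

Derivation:
Op 1: C2 read [C2 read from I: no other sharers -> C2=E (exclusive)] -> [I,I,E] (invalidations this op: 0; running total: 0)
Op 2: C1 write [C1 write: invalidate ['C2=E'] -> C1=M] -> [I,M,I] (invalidations this op: 1; running total: 1)
Op 3: C0 read [C0 read from I: others=['C1=M'] -> C0=S, others downsized to S] -> [S,S,I] (invalidations this op: 0; running total: 1)
Op 4: C0 write [C0 write: invalidate ['C1=S'] -> C0=M] -> [M,I,I] (invalidations this op: 1; running total: 2)
Op 5: C1 write [C1 write: invalidate ['C0=M'] -> C1=M] -> [I,M,I] (invalidations this op: 1; running total: 3)
Op 6: C1 read [C1 read: already in M, no change] -> [I,M,I] (invalidations this op: 0; running total: 3)
Op 7: C0 read [C0 read from I: others=['C1=M'] -> C0=S, others downsized to S] -> [S,S,I] (invalidations this op: 0; running total: 3)
Op 8: C0 write [C0 write: invalidate ['C1=S'] -> C0=M] -> [M,I,I] (invalidations this op: 1; running total: 4)
Op 9: C0 read [C0 read: already in M, no change] -> [M,I,I] (invalidations this op: 0; running total: 4)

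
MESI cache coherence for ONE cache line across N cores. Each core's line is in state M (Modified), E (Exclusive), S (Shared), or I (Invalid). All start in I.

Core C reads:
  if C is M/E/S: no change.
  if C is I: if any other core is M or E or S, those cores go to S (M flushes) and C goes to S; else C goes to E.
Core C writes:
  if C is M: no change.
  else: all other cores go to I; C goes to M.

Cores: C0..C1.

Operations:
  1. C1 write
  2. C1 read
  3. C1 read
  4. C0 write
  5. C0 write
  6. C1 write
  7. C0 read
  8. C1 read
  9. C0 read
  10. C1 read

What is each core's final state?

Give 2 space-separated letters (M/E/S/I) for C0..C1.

Answer: S S

Derivation:
Op 1: C1 write [C1 write: invalidate none -> C1=M] -> [I,M]
Op 2: C1 read [C1 read: already in M, no change] -> [I,M]
Op 3: C1 read [C1 read: already in M, no change] -> [I,M]
Op 4: C0 write [C0 write: invalidate ['C1=M'] -> C0=M] -> [M,I]
Op 5: C0 write [C0 write: already M (modified), no change] -> [M,I]
Op 6: C1 write [C1 write: invalidate ['C0=M'] -> C1=M] -> [I,M]
Op 7: C0 read [C0 read from I: others=['C1=M'] -> C0=S, others downsized to S] -> [S,S]
Op 8: C1 read [C1 read: already in S, no change] -> [S,S]
Op 9: C0 read [C0 read: already in S, no change] -> [S,S]
Op 10: C1 read [C1 read: already in S, no change] -> [S,S]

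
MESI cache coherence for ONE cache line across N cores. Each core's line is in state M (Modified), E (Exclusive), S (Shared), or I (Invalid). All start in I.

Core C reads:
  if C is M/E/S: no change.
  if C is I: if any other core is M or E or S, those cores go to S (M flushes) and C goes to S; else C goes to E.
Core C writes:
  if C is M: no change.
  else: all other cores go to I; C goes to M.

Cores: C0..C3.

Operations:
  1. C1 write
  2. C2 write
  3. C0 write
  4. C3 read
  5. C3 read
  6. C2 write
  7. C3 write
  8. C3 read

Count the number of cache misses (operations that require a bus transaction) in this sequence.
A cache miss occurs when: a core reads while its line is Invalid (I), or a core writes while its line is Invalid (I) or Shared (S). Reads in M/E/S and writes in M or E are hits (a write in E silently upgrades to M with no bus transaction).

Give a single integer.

Answer: 6

Derivation:
Op 1: C1 write [C1 write: invalidate none -> C1=M] -> [I,M,I,I] [MISS #1: write from I]
Op 2: C2 write [C2 write: invalidate ['C1=M'] -> C2=M] -> [I,I,M,I] [MISS #2: write from I]
Op 3: C0 write [C0 write: invalidate ['C2=M'] -> C0=M] -> [M,I,I,I] [MISS #3: write from I]
Op 4: C3 read [C3 read from I: others=['C0=M'] -> C3=S, others downsized to S] -> [S,I,I,S] [MISS #4: read from I]
Op 5: C3 read [C3 read: already in S, no change] -> [S,I,I,S] [hit: read from S]
Op 6: C2 write [C2 write: invalidate ['C0=S', 'C3=S'] -> C2=M] -> [I,I,M,I] [MISS #5: write from I]
Op 7: C3 write [C3 write: invalidate ['C2=M'] -> C3=M] -> [I,I,I,M] [MISS #6: write from I]
Op 8: C3 read [C3 read: already in M, no change] -> [I,I,I,M] [hit: read from M]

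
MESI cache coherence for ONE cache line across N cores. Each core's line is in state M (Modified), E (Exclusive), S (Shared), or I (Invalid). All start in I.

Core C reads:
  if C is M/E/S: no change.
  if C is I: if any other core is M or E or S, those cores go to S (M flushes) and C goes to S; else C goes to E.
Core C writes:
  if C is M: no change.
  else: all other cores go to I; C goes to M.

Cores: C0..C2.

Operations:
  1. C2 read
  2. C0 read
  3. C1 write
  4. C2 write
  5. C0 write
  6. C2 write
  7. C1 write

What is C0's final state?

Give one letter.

Op 1: C2 read [C2 read from I: no other sharers -> C2=E (exclusive)] -> [I,I,E]
Op 2: C0 read [C0 read from I: others=['C2=E'] -> C0=S, others downsized to S] -> [S,I,S]
Op 3: C1 write [C1 write: invalidate ['C0=S', 'C2=S'] -> C1=M] -> [I,M,I]
Op 4: C2 write [C2 write: invalidate ['C1=M'] -> C2=M] -> [I,I,M]
Op 5: C0 write [C0 write: invalidate ['C2=M'] -> C0=M] -> [M,I,I]
Op 6: C2 write [C2 write: invalidate ['C0=M'] -> C2=M] -> [I,I,M]
Op 7: C1 write [C1 write: invalidate ['C2=M'] -> C1=M] -> [I,M,I]

Answer: I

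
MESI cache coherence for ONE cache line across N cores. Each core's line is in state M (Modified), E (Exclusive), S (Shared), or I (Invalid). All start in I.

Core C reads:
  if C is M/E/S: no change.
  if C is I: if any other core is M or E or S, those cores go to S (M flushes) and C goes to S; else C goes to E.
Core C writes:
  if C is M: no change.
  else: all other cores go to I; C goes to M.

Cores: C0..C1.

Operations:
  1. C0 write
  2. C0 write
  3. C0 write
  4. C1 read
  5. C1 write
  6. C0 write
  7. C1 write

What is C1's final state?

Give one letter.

Op 1: C0 write [C0 write: invalidate none -> C0=M] -> [M,I]
Op 2: C0 write [C0 write: already M (modified), no change] -> [M,I]
Op 3: C0 write [C0 write: already M (modified), no change] -> [M,I]
Op 4: C1 read [C1 read from I: others=['C0=M'] -> C1=S, others downsized to S] -> [S,S]
Op 5: C1 write [C1 write: invalidate ['C0=S'] -> C1=M] -> [I,M]
Op 6: C0 write [C0 write: invalidate ['C1=M'] -> C0=M] -> [M,I]
Op 7: C1 write [C1 write: invalidate ['C0=M'] -> C1=M] -> [I,M]

Answer: M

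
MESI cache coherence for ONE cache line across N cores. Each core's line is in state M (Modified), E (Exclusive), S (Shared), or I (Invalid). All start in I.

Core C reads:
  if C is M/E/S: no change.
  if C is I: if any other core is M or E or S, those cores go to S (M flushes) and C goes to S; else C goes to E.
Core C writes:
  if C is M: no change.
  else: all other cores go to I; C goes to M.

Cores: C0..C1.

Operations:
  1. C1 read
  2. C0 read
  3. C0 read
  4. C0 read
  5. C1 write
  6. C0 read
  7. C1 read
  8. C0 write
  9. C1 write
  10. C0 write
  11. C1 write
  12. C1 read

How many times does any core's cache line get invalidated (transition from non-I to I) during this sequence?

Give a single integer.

Op 1: C1 read [C1 read from I: no other sharers -> C1=E (exclusive)] -> [I,E] (invalidations this op: 0; running total: 0)
Op 2: C0 read [C0 read from I: others=['C1=E'] -> C0=S, others downsized to S] -> [S,S] (invalidations this op: 0; running total: 0)
Op 3: C0 read [C0 read: already in S, no change] -> [S,S] (invalidations this op: 0; running total: 0)
Op 4: C0 read [C0 read: already in S, no change] -> [S,S] (invalidations this op: 0; running total: 0)
Op 5: C1 write [C1 write: invalidate ['C0=S'] -> C1=M] -> [I,M] (invalidations this op: 1; running total: 1)
Op 6: C0 read [C0 read from I: others=['C1=M'] -> C0=S, others downsized to S] -> [S,S] (invalidations this op: 0; running total: 1)
Op 7: C1 read [C1 read: already in S, no change] -> [S,S] (invalidations this op: 0; running total: 1)
Op 8: C0 write [C0 write: invalidate ['C1=S'] -> C0=M] -> [M,I] (invalidations this op: 1; running total: 2)
Op 9: C1 write [C1 write: invalidate ['C0=M'] -> C1=M] -> [I,M] (invalidations this op: 1; running total: 3)
Op 10: C0 write [C0 write: invalidate ['C1=M'] -> C0=M] -> [M,I] (invalidations this op: 1; running total: 4)
Op 11: C1 write [C1 write: invalidate ['C0=M'] -> C1=M] -> [I,M] (invalidations this op: 1; running total: 5)
Op 12: C1 read [C1 read: already in M, no change] -> [I,M] (invalidations this op: 0; running total: 5)

Answer: 5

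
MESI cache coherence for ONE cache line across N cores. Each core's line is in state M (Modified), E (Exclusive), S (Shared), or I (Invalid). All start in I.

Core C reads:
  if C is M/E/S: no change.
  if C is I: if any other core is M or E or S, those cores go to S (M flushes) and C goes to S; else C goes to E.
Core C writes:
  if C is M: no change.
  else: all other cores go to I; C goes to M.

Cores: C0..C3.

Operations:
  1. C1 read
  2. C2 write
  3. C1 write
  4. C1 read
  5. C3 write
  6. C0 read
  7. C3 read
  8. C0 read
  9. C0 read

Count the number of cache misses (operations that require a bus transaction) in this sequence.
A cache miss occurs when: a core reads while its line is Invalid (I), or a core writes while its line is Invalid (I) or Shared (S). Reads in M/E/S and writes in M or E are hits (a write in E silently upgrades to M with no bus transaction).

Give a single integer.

Answer: 5

Derivation:
Op 1: C1 read [C1 read from I: no other sharers -> C1=E (exclusive)] -> [I,E,I,I] [MISS #1: read from I]
Op 2: C2 write [C2 write: invalidate ['C1=E'] -> C2=M] -> [I,I,M,I] [MISS #2: write from I]
Op 3: C1 write [C1 write: invalidate ['C2=M'] -> C1=M] -> [I,M,I,I] [MISS #3: write from I]
Op 4: C1 read [C1 read: already in M, no change] -> [I,M,I,I] [hit: read from M]
Op 5: C3 write [C3 write: invalidate ['C1=M'] -> C3=M] -> [I,I,I,M] [MISS #4: write from I]
Op 6: C0 read [C0 read from I: others=['C3=M'] -> C0=S, others downsized to S] -> [S,I,I,S] [MISS #5: read from I]
Op 7: C3 read [C3 read: already in S, no change] -> [S,I,I,S] [hit: read from S]
Op 8: C0 read [C0 read: already in S, no change] -> [S,I,I,S] [hit: read from S]
Op 9: C0 read [C0 read: already in S, no change] -> [S,I,I,S] [hit: read from S]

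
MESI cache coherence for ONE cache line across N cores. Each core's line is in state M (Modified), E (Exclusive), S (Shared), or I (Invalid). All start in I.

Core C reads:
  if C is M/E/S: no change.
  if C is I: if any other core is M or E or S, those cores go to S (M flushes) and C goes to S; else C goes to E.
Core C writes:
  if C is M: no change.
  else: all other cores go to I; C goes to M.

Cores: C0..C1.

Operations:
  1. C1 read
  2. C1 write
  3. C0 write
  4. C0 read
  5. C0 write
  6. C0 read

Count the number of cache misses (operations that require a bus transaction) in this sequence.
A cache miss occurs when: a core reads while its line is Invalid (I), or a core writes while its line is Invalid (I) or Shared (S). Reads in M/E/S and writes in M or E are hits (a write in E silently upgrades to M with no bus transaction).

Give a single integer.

Answer: 2

Derivation:
Op 1: C1 read [C1 read from I: no other sharers -> C1=E (exclusive)] -> [I,E] [MISS #1: read from I]
Op 2: C1 write [C1 write: invalidate none -> C1=M] -> [I,M] [hit: write from E is a silent E->M upgrade, no bus transaction]
Op 3: C0 write [C0 write: invalidate ['C1=M'] -> C0=M] -> [M,I] [MISS #2: write from I]
Op 4: C0 read [C0 read: already in M, no change] -> [M,I] [hit: read from M]
Op 5: C0 write [C0 write: already M (modified), no change] -> [M,I] [hit: write from M]
Op 6: C0 read [C0 read: already in M, no change] -> [M,I] [hit: read from M]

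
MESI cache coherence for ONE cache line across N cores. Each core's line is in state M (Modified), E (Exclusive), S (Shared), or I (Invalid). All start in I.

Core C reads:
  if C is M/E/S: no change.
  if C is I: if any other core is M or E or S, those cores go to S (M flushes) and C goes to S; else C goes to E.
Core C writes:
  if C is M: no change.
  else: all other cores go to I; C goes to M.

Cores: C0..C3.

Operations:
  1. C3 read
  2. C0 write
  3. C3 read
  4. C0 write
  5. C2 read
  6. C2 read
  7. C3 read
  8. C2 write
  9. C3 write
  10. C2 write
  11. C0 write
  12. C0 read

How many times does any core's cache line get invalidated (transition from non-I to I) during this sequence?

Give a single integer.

Op 1: C3 read [C3 read from I: no other sharers -> C3=E (exclusive)] -> [I,I,I,E] (invalidations this op: 0; running total: 0)
Op 2: C0 write [C0 write: invalidate ['C3=E'] -> C0=M] -> [M,I,I,I] (invalidations this op: 1; running total: 1)
Op 3: C3 read [C3 read from I: others=['C0=M'] -> C3=S, others downsized to S] -> [S,I,I,S] (invalidations this op: 0; running total: 1)
Op 4: C0 write [C0 write: invalidate ['C3=S'] -> C0=M] -> [M,I,I,I] (invalidations this op: 1; running total: 2)
Op 5: C2 read [C2 read from I: others=['C0=M'] -> C2=S, others downsized to S] -> [S,I,S,I] (invalidations this op: 0; running total: 2)
Op 6: C2 read [C2 read: already in S, no change] -> [S,I,S,I] (invalidations this op: 0; running total: 2)
Op 7: C3 read [C3 read from I: others=['C0=S', 'C2=S'] -> C3=S, others downsized to S] -> [S,I,S,S] (invalidations this op: 0; running total: 2)
Op 8: C2 write [C2 write: invalidate ['C0=S', 'C3=S'] -> C2=M] -> [I,I,M,I] (invalidations this op: 2; running total: 4)
Op 9: C3 write [C3 write: invalidate ['C2=M'] -> C3=M] -> [I,I,I,M] (invalidations this op: 1; running total: 5)
Op 10: C2 write [C2 write: invalidate ['C3=M'] -> C2=M] -> [I,I,M,I] (invalidations this op: 1; running total: 6)
Op 11: C0 write [C0 write: invalidate ['C2=M'] -> C0=M] -> [M,I,I,I] (invalidations this op: 1; running total: 7)
Op 12: C0 read [C0 read: already in M, no change] -> [M,I,I,I] (invalidations this op: 0; running total: 7)

Answer: 7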